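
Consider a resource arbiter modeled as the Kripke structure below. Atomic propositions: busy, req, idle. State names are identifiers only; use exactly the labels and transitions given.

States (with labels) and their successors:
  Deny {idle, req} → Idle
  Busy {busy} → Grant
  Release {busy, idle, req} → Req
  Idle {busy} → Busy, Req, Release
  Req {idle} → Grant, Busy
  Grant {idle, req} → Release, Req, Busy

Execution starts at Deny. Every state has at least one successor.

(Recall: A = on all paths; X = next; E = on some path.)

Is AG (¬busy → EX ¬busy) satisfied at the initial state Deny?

Does not hold

States satisfying ¬busy → EX ¬busy: {Busy, Release, Idle, Req, Grant}.
States satisfying AG (¬busy → EX ¬busy): {Busy, Release, Idle, Req, Grant}.
Deny is reachable from Deny and violates ¬busy → EX ¬busy, so AG fails at Deny.
Deny ∉ Sat(AG (¬busy → EX ¬busy)).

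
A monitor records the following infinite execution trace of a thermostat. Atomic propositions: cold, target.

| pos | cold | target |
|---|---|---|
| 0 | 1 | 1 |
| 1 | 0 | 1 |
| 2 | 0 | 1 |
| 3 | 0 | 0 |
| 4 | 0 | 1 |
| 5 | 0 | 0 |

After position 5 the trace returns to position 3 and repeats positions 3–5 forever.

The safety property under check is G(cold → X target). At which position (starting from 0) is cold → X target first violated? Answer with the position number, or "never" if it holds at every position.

never

cold → X target holds at every position 0..5, and those are all the positions the trace ever visits, so the invariant G(cold → X target) is never violated.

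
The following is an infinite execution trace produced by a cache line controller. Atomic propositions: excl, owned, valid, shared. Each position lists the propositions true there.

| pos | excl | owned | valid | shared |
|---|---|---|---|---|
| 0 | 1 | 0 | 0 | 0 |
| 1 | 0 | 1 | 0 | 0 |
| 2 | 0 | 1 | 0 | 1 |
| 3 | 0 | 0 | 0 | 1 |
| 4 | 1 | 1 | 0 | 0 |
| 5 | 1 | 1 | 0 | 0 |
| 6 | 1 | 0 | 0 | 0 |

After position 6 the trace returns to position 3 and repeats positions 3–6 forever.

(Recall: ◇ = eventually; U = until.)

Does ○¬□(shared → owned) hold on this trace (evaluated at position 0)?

The position after 0 is 1; ¬□(shared → owned) is true there.

Satisfied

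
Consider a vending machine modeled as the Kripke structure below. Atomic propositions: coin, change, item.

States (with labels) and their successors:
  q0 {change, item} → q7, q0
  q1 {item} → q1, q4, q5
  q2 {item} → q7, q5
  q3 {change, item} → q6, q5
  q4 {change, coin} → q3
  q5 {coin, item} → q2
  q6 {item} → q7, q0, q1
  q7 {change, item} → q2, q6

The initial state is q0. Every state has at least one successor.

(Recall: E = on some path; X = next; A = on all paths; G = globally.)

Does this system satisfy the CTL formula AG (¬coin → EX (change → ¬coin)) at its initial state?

States satisfying ¬coin → EX (change → ¬coin): {q0, q1, q2, q3, q4, q5, q6, q7}.
States satisfying AG (¬coin → EX (change → ¬coin)): {q0, q1, q2, q3, q4, q5, q6, q7}.
Every state reachable from q0 satisfies ¬coin → EX (change → ¬coin).
q0 ∈ Sat(AG (¬coin → EX (change → ¬coin))).

Satisfied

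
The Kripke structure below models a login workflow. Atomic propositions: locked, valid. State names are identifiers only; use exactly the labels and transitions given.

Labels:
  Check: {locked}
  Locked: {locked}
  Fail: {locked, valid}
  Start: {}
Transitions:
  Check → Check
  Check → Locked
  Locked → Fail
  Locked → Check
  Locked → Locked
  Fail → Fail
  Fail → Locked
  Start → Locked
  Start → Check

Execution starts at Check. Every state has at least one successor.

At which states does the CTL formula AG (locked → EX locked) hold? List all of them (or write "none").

{Check, Locked, Fail, Start}

States satisfying locked → EX locked: {Check, Locked, Fail, Start}.
States satisfying AG (locked → EX locked): {Check, Locked, Fail, Start}.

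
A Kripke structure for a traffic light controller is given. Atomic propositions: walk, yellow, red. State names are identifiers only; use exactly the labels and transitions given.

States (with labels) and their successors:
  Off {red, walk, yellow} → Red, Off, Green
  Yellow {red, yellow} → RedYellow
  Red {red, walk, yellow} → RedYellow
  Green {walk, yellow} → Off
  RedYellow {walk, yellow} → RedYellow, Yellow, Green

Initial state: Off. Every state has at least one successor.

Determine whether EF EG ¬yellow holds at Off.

States satisfying EG ¬yellow: ∅.
States satisfying EF EG ¬yellow: ∅.
No suitable path/successor from Off witnesses the formula.
Off ∉ Sat(EF EG ¬yellow).

Does not hold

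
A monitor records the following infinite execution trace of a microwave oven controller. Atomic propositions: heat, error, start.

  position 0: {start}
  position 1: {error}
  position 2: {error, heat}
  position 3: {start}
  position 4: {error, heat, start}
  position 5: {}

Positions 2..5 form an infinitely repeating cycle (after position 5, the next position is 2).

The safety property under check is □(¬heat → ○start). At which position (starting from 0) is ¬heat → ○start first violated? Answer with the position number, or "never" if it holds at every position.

0

At position 0 the labels are {start} and the next position 1 has {error}, so ¬heat → ○start is false there. This is the first violation.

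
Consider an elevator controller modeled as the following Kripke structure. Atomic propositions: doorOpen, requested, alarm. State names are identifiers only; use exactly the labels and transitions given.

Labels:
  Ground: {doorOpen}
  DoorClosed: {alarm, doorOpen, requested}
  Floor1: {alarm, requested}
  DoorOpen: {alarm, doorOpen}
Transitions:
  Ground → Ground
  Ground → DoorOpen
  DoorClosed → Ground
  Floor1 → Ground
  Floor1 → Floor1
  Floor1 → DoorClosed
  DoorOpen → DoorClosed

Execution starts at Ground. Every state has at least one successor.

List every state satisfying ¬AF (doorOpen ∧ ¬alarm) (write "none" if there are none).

{Floor1}

States satisfying doorOpen ∧ ¬alarm: {Ground}.
States satisfying AF (doorOpen ∧ ¬alarm): {Ground, DoorClosed, DoorOpen}.
States satisfying ¬AF (doorOpen ∧ ¬alarm): {Floor1}.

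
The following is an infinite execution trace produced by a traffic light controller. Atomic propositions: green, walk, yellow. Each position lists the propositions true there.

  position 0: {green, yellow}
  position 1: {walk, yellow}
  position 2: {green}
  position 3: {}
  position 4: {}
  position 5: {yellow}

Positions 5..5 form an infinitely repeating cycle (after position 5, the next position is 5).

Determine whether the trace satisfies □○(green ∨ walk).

Violated

○(green ∨ walk) must hold at every position from 0 onward. It fails at position 2, so □○(green ∨ walk) is false.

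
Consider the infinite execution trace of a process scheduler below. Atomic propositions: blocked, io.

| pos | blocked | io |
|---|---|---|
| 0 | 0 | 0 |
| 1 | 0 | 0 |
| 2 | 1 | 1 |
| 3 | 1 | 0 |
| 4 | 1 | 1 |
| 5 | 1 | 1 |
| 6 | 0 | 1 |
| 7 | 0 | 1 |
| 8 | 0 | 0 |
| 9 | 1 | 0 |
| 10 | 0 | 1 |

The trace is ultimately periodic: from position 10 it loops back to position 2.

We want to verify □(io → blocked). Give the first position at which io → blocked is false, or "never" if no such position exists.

6

Check io → blocked at each position in order: 0 ✓, 1 ✓, 2 ✓, 3 ✓, 4 ✓, 5 ✓.
At position 6 the labels are {io}, so io → blocked is false there. This is the first violation.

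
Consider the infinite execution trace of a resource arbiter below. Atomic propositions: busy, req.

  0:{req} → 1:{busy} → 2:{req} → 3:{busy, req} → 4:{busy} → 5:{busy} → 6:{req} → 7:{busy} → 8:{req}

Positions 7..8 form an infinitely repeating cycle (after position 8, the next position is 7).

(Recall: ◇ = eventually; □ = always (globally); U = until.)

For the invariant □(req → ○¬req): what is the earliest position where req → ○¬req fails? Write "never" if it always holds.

2

Check req → ○¬req at each position in order: 0 ✓, 1 ✓.
At position 2 the labels are {req} and the next position 3 has {busy, req}, so req → ○¬req is false there. This is the first violation.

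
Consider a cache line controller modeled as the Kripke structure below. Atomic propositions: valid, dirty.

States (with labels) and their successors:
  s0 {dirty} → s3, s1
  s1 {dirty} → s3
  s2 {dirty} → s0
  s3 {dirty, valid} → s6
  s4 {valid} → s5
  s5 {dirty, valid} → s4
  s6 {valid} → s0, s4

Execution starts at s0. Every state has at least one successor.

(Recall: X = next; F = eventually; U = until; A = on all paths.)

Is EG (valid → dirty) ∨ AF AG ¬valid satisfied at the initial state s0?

States satisfying valid → dirty: {s0, s1, s2, s3, s5}.
States satisfying EG (valid → dirty): ∅.
States satisfying AG ¬valid: ∅.
States satisfying AF AG ¬valid: ∅.
States satisfying EG (valid → dirty) ∨ AF AG ¬valid: ∅.
s0 ∉ Sat(EG (valid → dirty) ∨ AF AG ¬valid).

No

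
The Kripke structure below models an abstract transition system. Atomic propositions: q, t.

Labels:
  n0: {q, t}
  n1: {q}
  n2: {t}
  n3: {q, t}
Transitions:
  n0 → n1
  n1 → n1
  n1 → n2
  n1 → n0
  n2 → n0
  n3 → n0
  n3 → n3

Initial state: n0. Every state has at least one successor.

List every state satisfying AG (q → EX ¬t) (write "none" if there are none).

States satisfying q → EX ¬t: {n0, n1, n2}.
States satisfying AG (q → EX ¬t): {n0, n1, n2}.

{n0, n1, n2}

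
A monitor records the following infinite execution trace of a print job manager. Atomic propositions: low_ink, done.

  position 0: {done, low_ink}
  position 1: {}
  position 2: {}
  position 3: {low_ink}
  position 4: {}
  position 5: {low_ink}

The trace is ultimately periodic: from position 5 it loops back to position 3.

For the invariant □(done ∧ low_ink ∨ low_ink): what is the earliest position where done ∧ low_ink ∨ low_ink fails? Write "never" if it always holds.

1

Check done ∧ low_ink ∨ low_ink at each position in order: 0 ✓.
At position 1 the labels are {}, so done ∧ low_ink ∨ low_ink is false there. This is the first violation.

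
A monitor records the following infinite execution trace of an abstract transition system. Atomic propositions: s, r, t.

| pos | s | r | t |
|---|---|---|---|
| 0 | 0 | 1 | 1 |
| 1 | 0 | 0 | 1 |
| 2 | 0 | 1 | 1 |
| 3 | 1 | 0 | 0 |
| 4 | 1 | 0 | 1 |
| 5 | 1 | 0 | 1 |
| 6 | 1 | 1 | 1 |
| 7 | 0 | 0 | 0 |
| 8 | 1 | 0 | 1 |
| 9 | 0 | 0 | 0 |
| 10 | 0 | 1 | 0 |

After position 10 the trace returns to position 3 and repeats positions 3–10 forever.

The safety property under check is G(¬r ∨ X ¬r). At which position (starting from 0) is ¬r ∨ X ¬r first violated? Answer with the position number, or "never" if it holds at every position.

¬r ∨ X ¬r holds at every position 0..10, and those are all the positions the trace ever visits, so the invariant G(¬r ∨ X ¬r) is never violated.

never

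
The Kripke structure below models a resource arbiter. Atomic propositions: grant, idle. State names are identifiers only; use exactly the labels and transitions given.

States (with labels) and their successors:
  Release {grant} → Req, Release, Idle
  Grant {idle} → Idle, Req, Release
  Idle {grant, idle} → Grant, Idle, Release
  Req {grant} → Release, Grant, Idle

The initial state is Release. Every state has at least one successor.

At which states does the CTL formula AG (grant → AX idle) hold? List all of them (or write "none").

States satisfying grant → AX idle: {Grant}.
States satisfying AG (grant → AX idle): ∅.

none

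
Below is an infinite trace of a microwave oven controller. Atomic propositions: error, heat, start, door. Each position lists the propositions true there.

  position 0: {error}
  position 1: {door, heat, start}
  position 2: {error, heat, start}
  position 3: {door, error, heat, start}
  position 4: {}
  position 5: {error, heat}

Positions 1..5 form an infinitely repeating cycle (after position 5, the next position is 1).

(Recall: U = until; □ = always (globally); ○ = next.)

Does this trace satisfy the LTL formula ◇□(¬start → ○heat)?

Holds

□(¬start → ○heat) holds at position 0, which is reachable from 0, so ◇□(¬start → ○heat) holds.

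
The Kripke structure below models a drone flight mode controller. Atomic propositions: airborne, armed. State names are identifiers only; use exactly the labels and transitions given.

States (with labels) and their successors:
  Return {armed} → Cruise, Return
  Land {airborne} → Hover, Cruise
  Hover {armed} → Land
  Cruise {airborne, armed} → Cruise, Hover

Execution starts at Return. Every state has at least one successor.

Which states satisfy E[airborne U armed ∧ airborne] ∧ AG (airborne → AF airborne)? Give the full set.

{Land, Cruise}

States satisfying airborne: {Land, Cruise}.
States satisfying armed ∧ airborne: {Cruise}.
States satisfying E[airborne U armed ∧ airborne]: {Land, Cruise}.
States satisfying airborne → AF airborne: {Return, Land, Hover, Cruise}.
States satisfying AG (airborne → AF airborne): {Return, Land, Hover, Cruise}.
States satisfying E[airborne U armed ∧ airborne] ∧ AG (airborne → AF airborne): {Land, Cruise}.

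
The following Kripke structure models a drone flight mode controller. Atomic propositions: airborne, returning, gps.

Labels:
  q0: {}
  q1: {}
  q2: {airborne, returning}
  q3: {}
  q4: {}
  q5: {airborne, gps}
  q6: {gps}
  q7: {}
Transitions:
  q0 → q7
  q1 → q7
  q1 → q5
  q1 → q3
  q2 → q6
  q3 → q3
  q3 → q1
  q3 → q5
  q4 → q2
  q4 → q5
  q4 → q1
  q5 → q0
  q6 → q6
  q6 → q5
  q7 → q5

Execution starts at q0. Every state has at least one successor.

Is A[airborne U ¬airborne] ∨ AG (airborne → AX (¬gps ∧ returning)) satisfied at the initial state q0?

Satisfied

States satisfying airborne: {q2, q5}.
States satisfying ¬airborne: {q0, q1, q3, q4, q6, q7}.
States satisfying A[airborne U ¬airborne]: {q0, q1, q2, q3, q4, q5, q6, q7}.
States satisfying airborne → AX (¬gps ∧ returning): {q0, q1, q3, q4, q6, q7}.
States satisfying AG (airborne → AX (¬gps ∧ returning)): ∅.
States satisfying A[airborne U ¬airborne] ∨ AG (airborne → AX (¬gps ∧ returning)): {q0, q1, q2, q3, q4, q5, q6, q7}.
q0 ∈ Sat(A[airborne U ¬airborne] ∨ AG (airborne → AX (¬gps ∧ returning))).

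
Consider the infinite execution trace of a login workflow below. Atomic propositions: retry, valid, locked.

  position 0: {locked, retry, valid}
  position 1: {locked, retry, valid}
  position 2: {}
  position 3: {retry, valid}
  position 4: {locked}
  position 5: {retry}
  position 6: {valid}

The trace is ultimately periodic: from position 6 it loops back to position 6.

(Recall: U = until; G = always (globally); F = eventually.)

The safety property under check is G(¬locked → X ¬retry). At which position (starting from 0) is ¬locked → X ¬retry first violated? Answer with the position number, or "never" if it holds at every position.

2

Check ¬locked → X ¬retry at each position in order: 0 ✓, 1 ✓.
At position 2 the labels are {} and the next position 3 has {retry, valid}, so ¬locked → X ¬retry is false there. This is the first violation.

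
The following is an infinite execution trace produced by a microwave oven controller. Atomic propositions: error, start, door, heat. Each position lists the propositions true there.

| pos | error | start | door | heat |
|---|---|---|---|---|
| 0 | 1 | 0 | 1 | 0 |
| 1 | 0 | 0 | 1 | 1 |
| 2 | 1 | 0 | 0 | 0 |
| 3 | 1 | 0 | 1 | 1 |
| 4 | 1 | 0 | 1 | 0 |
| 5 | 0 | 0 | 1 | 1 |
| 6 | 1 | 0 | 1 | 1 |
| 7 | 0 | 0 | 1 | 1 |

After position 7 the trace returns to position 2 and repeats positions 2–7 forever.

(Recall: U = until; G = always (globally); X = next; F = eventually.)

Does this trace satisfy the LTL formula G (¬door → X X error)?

Holds

¬door → X X error holds at every position 0..7, and those are all positions ever visited, so G (¬door → X X error) holds.
Positions where ¬door holds: 2.
Check X X error at each: 2→ok.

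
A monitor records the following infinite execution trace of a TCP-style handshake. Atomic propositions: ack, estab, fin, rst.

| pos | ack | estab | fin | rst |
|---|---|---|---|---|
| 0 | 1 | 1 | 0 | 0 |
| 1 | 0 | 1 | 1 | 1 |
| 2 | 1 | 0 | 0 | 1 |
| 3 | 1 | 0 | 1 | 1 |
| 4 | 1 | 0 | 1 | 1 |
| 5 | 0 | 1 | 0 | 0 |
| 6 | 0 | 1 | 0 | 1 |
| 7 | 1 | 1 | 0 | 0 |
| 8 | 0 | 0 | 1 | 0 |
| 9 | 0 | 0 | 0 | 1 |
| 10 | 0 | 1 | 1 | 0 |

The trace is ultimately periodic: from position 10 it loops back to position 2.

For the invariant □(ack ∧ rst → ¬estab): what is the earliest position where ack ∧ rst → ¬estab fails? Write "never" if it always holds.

ack ∧ rst → ¬estab holds at every position 0..10, and those are all the positions the trace ever visits, so the invariant □(ack ∧ rst → ¬estab) is never violated.

never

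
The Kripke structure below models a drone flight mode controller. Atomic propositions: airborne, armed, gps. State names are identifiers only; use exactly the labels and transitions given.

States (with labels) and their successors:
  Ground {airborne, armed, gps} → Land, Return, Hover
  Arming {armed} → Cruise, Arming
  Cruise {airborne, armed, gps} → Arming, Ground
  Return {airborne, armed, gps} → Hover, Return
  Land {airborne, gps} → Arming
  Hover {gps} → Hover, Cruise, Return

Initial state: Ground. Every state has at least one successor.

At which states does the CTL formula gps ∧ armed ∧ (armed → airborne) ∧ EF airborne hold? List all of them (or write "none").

States satisfying gps ∧ armed: {Ground, Cruise, Return}.
States satisfying armed → airborne: {Ground, Cruise, Return, Land, Hover}.
States satisfying gps ∧ armed ∧ (armed → airborne): {Ground, Cruise, Return}.
States satisfying airborne: {Ground, Cruise, Return, Land}.
States satisfying EF airborne: {Ground, Arming, Cruise, Return, Land, Hover}.
States satisfying gps ∧ armed ∧ (armed → airborne) ∧ EF airborne: {Ground, Cruise, Return}.

{Ground, Cruise, Return}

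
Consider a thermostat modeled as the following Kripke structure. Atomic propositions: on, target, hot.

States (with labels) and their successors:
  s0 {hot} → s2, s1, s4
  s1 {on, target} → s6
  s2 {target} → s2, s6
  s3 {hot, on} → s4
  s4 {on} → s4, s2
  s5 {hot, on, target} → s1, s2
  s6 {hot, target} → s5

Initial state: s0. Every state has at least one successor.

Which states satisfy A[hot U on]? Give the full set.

States satisfying hot: {s0, s3, s5, s6}.
States satisfying on: {s1, s3, s4, s5}.
States satisfying A[hot U on]: {s1, s3, s4, s5, s6}.

{s1, s3, s4, s5, s6}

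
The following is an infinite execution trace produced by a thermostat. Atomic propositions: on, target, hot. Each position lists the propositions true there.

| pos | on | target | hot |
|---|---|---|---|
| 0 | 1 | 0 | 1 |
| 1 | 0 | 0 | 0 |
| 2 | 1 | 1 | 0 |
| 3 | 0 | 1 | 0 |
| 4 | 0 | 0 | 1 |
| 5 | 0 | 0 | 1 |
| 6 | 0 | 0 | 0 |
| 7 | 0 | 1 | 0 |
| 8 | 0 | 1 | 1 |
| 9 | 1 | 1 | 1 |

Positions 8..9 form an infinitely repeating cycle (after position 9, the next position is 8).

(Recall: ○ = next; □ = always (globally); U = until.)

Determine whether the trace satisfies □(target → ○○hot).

Satisfied

target → ○○hot holds at every position 0..9, and those are all positions ever visited, so □(target → ○○hot) holds.
Positions where target holds: 2, 3, 7, 8, 9.
Check ○○hot at each: 2→ok, 3→ok, 7→ok, 8→ok, 9→ok.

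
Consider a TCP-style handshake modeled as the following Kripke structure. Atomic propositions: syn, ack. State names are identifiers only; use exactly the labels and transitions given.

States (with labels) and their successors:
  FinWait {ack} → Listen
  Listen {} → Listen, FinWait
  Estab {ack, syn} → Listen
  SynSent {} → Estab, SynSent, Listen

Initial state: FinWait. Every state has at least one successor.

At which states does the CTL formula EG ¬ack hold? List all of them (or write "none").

{Listen, SynSent}

States satisfying ¬ack: {Listen, SynSent}.
States satisfying EG ¬ack: {Listen, SynSent}.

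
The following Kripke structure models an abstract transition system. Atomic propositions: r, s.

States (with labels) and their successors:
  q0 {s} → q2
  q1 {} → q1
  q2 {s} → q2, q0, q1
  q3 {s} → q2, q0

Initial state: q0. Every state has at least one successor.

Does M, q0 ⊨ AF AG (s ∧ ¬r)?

No

States satisfying AG (s ∧ ¬r): ∅.
States satisfying AF AG (s ∧ ¬r): ∅.
There is a path from q0 along which AG (s ∧ ¬r) never holds.
q0 ∉ Sat(AF AG (s ∧ ¬r)).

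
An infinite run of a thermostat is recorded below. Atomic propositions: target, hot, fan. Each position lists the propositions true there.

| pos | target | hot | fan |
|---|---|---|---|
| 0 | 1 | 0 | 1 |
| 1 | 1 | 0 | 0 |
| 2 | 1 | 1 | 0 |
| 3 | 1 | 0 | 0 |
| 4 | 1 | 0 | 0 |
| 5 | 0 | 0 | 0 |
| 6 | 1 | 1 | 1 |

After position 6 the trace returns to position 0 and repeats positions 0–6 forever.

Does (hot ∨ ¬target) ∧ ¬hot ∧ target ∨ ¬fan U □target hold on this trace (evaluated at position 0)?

Does not hold

Walking from position 0: at position 0, □target has not yet held and ¬fan fails, so ¬fan U □target is false.
At position 0: (hot ∨ ¬target) ∧ ¬hot ∧ target is false; ¬fan U □target is false; so (hot ∨ ¬target) ∧ ¬hot ∧ target ∨ ¬fan U □target is false.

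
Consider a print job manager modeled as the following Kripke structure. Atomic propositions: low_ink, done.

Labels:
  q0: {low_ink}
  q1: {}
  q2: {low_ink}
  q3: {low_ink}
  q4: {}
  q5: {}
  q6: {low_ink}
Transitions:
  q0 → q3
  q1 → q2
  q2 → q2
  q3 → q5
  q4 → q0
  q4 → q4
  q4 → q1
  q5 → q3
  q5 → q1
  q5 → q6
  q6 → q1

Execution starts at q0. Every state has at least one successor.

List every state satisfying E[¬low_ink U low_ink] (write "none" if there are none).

States satisfying ¬low_ink: {q1, q4, q5}.
States satisfying low_ink: {q0, q2, q3, q6}.
States satisfying E[¬low_ink U low_ink]: {q0, q1, q2, q3, q4, q5, q6}.

{q0, q1, q2, q3, q4, q5, q6}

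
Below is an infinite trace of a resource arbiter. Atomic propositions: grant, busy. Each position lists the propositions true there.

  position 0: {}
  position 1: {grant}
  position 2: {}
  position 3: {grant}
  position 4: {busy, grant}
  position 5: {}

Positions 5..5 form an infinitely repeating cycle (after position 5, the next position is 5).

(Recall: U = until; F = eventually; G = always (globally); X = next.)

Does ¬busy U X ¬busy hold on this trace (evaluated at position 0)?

Yes

Walking from position 0: X ¬busy first holds at position 0, and ¬busy holds at every earlier position along the way, so ¬busy U X ¬busy holds.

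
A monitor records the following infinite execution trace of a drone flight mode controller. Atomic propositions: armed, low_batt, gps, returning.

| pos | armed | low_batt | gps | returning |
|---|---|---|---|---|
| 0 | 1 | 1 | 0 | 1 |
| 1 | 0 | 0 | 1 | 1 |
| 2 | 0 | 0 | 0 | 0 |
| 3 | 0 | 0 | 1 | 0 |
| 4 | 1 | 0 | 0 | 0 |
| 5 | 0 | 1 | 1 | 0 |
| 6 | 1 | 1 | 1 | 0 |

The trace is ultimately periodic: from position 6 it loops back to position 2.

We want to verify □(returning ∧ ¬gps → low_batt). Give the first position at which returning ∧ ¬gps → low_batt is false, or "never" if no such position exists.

never

returning ∧ ¬gps → low_batt holds at every position 0..6, and those are all the positions the trace ever visits, so the invariant □(returning ∧ ¬gps → low_batt) is never violated.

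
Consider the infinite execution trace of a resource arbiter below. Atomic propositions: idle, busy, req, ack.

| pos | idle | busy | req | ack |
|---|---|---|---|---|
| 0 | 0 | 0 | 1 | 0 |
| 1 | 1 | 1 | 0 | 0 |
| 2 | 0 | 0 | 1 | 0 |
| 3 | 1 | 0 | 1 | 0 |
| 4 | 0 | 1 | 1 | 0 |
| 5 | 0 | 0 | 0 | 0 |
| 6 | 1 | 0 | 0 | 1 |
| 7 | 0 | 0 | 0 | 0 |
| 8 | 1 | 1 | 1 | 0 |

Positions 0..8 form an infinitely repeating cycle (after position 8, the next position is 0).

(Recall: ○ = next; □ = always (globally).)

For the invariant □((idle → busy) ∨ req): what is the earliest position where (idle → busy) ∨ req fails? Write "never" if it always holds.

6

Check (idle → busy) ∨ req at each position in order: 0 ✓, 1 ✓, 2 ✓, 3 ✓, 4 ✓, 5 ✓.
At position 6 the labels are {ack, idle}, so (idle → busy) ∨ req is false there. This is the first violation.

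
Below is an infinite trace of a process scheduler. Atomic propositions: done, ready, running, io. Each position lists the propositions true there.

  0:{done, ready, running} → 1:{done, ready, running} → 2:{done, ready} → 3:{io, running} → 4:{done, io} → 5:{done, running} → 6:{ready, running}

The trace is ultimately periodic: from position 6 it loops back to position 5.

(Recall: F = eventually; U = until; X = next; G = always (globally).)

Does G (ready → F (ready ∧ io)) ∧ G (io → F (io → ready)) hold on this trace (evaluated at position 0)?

No

ready → F (ready ∧ io) must hold at every position from 0 onward. It fails at position 0, so G (ready → F (ready ∧ io)) is false.
Positions where ready holds: 0, 1, 2, 6.
Check F (ready ∧ io) at each: 0→fails, 1→fails, 2→fails, 6→fails.
io → F (io → ready) holds at every position 0..6, and those are all positions ever visited, so G (io → F (io → ready)) holds.
Positions where io holds: 3, 4.
Check F (io → ready) at each: 3→ok, 4→ok.
At position 0: G (ready → F (ready ∧ io)) is false; G (io → F (io → ready)) is true; so G (ready → F (ready ∧ io)) ∧ G (io → F (io → ready)) is false.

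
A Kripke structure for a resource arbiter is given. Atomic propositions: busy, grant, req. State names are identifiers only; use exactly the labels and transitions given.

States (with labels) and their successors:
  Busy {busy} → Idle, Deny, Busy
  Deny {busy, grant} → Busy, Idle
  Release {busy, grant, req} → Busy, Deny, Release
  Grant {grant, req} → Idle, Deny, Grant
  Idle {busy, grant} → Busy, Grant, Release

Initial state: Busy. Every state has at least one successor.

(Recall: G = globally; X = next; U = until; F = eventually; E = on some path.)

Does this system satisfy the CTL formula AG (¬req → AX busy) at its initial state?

Violated

States satisfying ¬req → AX busy: {Busy, Deny, Release, Grant}.
States satisfying AG (¬req → AX busy): ∅.
Idle is reachable from Busy and violates ¬req → AX busy, so AG fails at Busy.
Busy ∉ Sat(AG (¬req → AX busy)).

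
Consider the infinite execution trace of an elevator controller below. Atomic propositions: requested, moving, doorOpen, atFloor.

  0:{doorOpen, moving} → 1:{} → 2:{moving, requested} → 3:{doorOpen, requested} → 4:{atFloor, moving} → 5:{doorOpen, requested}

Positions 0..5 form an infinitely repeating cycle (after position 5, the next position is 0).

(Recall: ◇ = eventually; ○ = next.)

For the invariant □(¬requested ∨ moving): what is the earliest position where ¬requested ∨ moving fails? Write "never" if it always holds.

Check ¬requested ∨ moving at each position in order: 0 ✓, 1 ✓, 2 ✓.
At position 3 the labels are {doorOpen, requested}, so ¬requested ∨ moving is false there. This is the first violation.

3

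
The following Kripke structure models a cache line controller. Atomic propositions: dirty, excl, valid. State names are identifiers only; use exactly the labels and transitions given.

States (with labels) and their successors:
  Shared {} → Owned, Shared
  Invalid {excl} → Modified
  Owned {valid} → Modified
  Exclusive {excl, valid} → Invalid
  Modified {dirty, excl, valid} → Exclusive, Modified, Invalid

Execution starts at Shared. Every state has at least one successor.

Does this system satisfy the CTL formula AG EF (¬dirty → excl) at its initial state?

Satisfied

States satisfying EF (¬dirty → excl): {Shared, Invalid, Owned, Exclusive, Modified}.
States satisfying AG EF (¬dirty → excl): {Shared, Invalid, Owned, Exclusive, Modified}.
Every state reachable from Shared satisfies EF (¬dirty → excl).
Shared ∈ Sat(AG EF (¬dirty → excl)).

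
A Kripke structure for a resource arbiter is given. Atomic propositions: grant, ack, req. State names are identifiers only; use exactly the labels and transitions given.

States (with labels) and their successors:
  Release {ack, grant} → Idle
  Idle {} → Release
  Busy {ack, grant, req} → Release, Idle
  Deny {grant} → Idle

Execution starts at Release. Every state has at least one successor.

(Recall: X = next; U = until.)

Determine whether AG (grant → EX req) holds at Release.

No

States satisfying grant → EX req: {Idle}.
States satisfying AG (grant → EX req): ∅.
Release is reachable from Release and violates grant → EX req, so AG fails at Release.
Release ∉ Sat(AG (grant → EX req)).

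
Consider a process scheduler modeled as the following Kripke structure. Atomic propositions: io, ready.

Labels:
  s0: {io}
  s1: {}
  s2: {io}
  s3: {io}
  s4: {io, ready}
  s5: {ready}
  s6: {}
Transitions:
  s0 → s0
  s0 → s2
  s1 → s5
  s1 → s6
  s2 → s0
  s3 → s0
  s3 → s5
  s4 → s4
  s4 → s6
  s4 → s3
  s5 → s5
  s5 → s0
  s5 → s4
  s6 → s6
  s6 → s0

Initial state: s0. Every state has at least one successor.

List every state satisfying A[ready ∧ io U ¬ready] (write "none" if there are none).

States satisfying ready ∧ io: {s4}.
States satisfying ¬ready: {s0, s1, s2, s3, s6}.
States satisfying A[ready ∧ io U ¬ready]: {s0, s1, s2, s3, s6}.

{s0, s1, s2, s3, s6}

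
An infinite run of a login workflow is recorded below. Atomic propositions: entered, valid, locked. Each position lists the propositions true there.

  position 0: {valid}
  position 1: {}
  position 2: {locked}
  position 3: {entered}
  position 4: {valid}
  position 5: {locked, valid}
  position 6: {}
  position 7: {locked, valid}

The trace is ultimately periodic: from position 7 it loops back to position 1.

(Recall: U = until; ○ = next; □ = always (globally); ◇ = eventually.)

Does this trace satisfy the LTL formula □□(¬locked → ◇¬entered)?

□(¬locked → ◇¬entered) holds at every position 0..7, and those are all positions ever visited, so □□(¬locked → ◇¬entered) holds.

Satisfied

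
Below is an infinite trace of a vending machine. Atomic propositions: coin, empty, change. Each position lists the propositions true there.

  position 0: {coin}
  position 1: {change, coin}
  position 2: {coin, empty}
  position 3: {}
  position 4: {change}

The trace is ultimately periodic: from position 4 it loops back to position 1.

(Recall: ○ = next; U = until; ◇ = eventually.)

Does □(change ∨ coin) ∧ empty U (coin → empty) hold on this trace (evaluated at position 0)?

Does not hold

change ∨ coin must hold at every position from 0 onward. It fails at position 3, so □(change ∨ coin) is false.
Walking from position 0: at position 0, coin → empty has not yet held and empty fails, so empty U (coin → empty) is false.
At position 0: □(change ∨ coin) is false; empty U (coin → empty) is false; so □(change ∨ coin) ∧ empty U (coin → empty) is false.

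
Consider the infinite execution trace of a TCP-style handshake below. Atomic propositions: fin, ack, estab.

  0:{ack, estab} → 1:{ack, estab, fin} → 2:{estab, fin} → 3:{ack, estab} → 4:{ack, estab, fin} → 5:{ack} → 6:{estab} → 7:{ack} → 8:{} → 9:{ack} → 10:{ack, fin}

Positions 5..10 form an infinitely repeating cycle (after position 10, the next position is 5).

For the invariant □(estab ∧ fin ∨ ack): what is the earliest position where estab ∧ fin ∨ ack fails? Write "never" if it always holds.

Check estab ∧ fin ∨ ack at each position in order: 0 ✓, 1 ✓, 2 ✓, 3 ✓, 4 ✓, 5 ✓.
At position 6 the labels are {estab}, so estab ∧ fin ∨ ack is false there. This is the first violation.

6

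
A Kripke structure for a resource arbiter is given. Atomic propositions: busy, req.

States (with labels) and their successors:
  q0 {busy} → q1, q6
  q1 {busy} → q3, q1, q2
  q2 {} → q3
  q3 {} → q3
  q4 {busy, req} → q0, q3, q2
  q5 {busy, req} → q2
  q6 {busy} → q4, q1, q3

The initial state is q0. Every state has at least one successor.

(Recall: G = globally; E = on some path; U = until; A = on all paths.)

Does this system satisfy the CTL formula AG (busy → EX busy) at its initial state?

Yes

States satisfying busy → EX busy: {q0, q1, q2, q3, q4, q6}.
States satisfying AG (busy → EX busy): {q0, q1, q2, q3, q4, q6}.
Every state reachable from q0 satisfies busy → EX busy.
q0 ∈ Sat(AG (busy → EX busy)).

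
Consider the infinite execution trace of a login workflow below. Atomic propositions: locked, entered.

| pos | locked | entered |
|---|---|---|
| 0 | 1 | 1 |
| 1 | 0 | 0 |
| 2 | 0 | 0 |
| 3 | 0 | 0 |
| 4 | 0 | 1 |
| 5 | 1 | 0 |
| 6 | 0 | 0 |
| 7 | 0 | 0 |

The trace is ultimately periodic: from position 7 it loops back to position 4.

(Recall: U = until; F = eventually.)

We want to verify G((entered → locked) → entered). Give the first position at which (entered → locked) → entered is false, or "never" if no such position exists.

1

Check (entered → locked) → entered at each position in order: 0 ✓.
At position 1 the labels are {}, so (entered → locked) → entered is false there. This is the first violation.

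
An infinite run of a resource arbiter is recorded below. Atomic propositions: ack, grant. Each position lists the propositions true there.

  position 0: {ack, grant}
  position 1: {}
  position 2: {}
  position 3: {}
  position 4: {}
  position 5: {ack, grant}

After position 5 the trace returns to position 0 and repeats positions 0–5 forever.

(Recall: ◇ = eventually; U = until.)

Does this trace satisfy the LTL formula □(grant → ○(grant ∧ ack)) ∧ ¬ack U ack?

Does not hold

grant → ○(grant ∧ ack) must hold at every position from 0 onward. It fails at position 0, so □(grant → ○(grant ∧ ack)) is false.
Positions where grant holds: 0, 5.
Check ○(grant ∧ ack) at each: 0→fails, 5→ok.
Walking from position 0: ack first holds at position 0, and ¬ack holds at every earlier position along the way, so ¬ack U ack holds.
At position 0: □(grant → ○(grant ∧ ack)) is false; ¬ack U ack is true; so □(grant → ○(grant ∧ ack)) ∧ ¬ack U ack is false.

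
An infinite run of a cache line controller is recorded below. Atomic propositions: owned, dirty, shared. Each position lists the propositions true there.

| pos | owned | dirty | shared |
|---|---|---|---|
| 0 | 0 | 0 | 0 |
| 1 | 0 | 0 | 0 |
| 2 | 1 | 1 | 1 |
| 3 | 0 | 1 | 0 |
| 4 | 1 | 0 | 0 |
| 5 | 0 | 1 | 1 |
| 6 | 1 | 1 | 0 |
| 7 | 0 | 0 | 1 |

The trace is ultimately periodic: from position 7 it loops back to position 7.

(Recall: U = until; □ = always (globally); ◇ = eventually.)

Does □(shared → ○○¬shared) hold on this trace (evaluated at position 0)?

Does not hold

shared → ○○¬shared must hold at every position from 0 onward. It fails at position 5, so □(shared → ○○¬shared) is false.
Positions where shared holds: 2, 5, 7.
Check ○○¬shared at each: 2→ok, 5→fails, 7→fails.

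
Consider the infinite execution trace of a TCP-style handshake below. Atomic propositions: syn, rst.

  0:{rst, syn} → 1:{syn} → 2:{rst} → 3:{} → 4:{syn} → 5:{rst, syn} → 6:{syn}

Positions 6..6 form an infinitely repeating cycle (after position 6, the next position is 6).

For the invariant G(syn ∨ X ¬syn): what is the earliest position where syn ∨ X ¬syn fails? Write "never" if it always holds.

Check syn ∨ X ¬syn at each position in order: 0 ✓, 1 ✓, 2 ✓.
At position 3 the labels are {} and the next position 4 has {syn}, so syn ∨ X ¬syn is false there. This is the first violation.

3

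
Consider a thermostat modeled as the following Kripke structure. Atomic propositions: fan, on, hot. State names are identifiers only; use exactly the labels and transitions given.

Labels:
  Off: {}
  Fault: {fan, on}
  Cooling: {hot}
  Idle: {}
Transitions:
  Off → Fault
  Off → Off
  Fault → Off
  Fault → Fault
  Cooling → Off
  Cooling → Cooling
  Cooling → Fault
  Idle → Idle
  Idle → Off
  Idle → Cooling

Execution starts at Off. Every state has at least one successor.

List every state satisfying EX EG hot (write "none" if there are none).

{Cooling, Idle}

States satisfying EG hot: {Cooling}.
States satisfying EX EG hot: {Cooling, Idle}.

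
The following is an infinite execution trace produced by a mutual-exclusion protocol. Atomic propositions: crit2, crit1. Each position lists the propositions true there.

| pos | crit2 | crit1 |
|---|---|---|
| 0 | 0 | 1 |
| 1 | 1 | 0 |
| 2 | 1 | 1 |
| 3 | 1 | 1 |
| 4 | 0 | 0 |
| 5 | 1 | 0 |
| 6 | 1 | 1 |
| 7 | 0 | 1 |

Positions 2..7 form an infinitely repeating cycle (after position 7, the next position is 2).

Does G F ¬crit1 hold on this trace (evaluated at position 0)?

Yes

F ¬crit1 holds at every position 0..7, and those are all positions ever visited, so G F ¬crit1 holds.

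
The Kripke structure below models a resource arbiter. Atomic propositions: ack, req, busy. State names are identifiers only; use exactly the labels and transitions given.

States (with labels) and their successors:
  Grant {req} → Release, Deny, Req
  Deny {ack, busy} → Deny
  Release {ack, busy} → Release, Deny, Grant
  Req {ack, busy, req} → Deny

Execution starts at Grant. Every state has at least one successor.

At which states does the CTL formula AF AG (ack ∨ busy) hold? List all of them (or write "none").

{Deny, Req}

States satisfying AG (ack ∨ busy): {Deny, Req}.
States satisfying AF AG (ack ∨ busy): {Deny, Req}.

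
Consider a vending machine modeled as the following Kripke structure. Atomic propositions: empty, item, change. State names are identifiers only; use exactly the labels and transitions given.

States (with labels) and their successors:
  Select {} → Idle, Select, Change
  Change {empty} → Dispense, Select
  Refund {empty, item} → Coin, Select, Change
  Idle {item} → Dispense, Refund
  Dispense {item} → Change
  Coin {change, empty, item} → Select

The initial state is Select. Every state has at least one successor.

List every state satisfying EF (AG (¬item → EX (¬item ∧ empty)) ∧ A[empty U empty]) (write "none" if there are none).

States satisfying AG (¬item → EX (¬item ∧ empty)) ∧ A[empty U empty]: ∅.
States satisfying EF (AG (¬item → EX (¬item ∧ empty)) ∧ A[empty U empty]): ∅.

none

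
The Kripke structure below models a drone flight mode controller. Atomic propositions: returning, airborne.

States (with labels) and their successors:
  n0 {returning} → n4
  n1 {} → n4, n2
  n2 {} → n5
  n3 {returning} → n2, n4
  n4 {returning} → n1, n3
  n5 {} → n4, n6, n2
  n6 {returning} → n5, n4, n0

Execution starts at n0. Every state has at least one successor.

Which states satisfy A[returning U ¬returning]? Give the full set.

States satisfying returning: {n0, n3, n4, n6}.
States satisfying ¬returning: {n1, n2, n5}.
States satisfying A[returning U ¬returning]: {n1, n2, n5}.

{n1, n2, n5}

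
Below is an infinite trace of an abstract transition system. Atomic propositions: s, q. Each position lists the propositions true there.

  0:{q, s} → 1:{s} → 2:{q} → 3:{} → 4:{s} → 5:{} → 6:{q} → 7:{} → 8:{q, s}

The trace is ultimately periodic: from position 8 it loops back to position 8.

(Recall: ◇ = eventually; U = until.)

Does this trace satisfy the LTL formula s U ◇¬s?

Walking from position 0: ◇¬s first holds at position 0, and s holds at every earlier position along the way, so s U ◇¬s holds.

Holds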